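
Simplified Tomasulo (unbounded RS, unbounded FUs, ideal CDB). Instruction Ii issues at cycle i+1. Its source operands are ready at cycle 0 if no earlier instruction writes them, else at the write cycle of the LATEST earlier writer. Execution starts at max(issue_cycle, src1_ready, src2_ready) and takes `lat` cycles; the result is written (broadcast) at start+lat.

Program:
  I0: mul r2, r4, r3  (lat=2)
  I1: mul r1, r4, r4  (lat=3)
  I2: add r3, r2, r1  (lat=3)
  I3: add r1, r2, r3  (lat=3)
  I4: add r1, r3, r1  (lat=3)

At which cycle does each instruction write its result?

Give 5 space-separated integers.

I0 mul r2: issue@1 deps=(None,None) exec_start@1 write@3
I1 mul r1: issue@2 deps=(None,None) exec_start@2 write@5
I2 add r3: issue@3 deps=(0,1) exec_start@5 write@8
I3 add r1: issue@4 deps=(0,2) exec_start@8 write@11
I4 add r1: issue@5 deps=(2,3) exec_start@11 write@14

Answer: 3 5 8 11 14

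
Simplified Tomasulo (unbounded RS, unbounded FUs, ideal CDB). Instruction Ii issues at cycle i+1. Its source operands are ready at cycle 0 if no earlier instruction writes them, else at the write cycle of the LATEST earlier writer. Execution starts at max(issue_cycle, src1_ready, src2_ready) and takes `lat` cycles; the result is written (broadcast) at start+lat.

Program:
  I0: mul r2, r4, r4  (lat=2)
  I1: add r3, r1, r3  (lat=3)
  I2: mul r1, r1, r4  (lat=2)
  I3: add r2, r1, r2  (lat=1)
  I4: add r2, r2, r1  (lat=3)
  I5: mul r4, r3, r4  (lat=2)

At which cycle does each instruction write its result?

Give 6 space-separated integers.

I0 mul r2: issue@1 deps=(None,None) exec_start@1 write@3
I1 add r3: issue@2 deps=(None,None) exec_start@2 write@5
I2 mul r1: issue@3 deps=(None,None) exec_start@3 write@5
I3 add r2: issue@4 deps=(2,0) exec_start@5 write@6
I4 add r2: issue@5 deps=(3,2) exec_start@6 write@9
I5 mul r4: issue@6 deps=(1,None) exec_start@6 write@8

Answer: 3 5 5 6 9 8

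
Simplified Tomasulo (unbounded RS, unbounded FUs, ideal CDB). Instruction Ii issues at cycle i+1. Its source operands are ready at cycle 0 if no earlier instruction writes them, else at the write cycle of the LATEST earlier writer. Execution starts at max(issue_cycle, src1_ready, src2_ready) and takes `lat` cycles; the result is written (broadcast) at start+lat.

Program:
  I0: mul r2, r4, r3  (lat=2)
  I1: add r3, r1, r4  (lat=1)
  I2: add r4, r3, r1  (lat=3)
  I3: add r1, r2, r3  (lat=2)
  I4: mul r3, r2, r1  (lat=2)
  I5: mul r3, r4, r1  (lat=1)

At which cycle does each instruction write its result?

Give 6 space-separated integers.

Answer: 3 3 6 6 8 7

Derivation:
I0 mul r2: issue@1 deps=(None,None) exec_start@1 write@3
I1 add r3: issue@2 deps=(None,None) exec_start@2 write@3
I2 add r4: issue@3 deps=(1,None) exec_start@3 write@6
I3 add r1: issue@4 deps=(0,1) exec_start@4 write@6
I4 mul r3: issue@5 deps=(0,3) exec_start@6 write@8
I5 mul r3: issue@6 deps=(2,3) exec_start@6 write@7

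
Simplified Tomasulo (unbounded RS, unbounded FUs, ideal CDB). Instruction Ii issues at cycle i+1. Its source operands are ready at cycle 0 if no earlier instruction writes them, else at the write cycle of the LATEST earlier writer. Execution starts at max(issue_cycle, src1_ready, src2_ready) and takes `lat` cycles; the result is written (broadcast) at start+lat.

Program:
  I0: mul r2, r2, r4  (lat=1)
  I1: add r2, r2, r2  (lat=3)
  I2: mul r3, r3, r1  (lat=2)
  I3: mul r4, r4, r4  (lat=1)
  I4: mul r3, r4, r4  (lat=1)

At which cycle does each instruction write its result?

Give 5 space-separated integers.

I0 mul r2: issue@1 deps=(None,None) exec_start@1 write@2
I1 add r2: issue@2 deps=(0,0) exec_start@2 write@5
I2 mul r3: issue@3 deps=(None,None) exec_start@3 write@5
I3 mul r4: issue@4 deps=(None,None) exec_start@4 write@5
I4 mul r3: issue@5 deps=(3,3) exec_start@5 write@6

Answer: 2 5 5 5 6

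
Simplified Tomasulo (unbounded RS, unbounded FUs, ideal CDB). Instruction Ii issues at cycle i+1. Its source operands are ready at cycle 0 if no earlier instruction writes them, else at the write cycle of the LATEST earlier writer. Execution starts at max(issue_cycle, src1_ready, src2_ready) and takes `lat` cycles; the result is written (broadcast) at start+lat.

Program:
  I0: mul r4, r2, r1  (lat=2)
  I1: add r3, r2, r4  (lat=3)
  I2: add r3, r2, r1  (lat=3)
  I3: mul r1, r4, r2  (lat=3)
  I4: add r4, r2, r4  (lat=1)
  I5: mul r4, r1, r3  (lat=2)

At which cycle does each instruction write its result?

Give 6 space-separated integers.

I0 mul r4: issue@1 deps=(None,None) exec_start@1 write@3
I1 add r3: issue@2 deps=(None,0) exec_start@3 write@6
I2 add r3: issue@3 deps=(None,None) exec_start@3 write@6
I3 mul r1: issue@4 deps=(0,None) exec_start@4 write@7
I4 add r4: issue@5 deps=(None,0) exec_start@5 write@6
I5 mul r4: issue@6 deps=(3,2) exec_start@7 write@9

Answer: 3 6 6 7 6 9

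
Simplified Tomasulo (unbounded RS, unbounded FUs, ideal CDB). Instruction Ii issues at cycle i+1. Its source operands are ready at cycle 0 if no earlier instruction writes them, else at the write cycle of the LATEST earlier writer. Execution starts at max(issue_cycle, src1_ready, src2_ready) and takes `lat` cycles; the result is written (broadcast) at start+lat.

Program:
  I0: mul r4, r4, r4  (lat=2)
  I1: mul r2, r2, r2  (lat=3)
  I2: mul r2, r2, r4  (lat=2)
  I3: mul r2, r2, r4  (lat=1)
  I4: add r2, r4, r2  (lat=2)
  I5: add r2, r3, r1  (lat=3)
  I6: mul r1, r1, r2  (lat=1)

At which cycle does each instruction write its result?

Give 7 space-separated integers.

Answer: 3 5 7 8 10 9 10

Derivation:
I0 mul r4: issue@1 deps=(None,None) exec_start@1 write@3
I1 mul r2: issue@2 deps=(None,None) exec_start@2 write@5
I2 mul r2: issue@3 deps=(1,0) exec_start@5 write@7
I3 mul r2: issue@4 deps=(2,0) exec_start@7 write@8
I4 add r2: issue@5 deps=(0,3) exec_start@8 write@10
I5 add r2: issue@6 deps=(None,None) exec_start@6 write@9
I6 mul r1: issue@7 deps=(None,5) exec_start@9 write@10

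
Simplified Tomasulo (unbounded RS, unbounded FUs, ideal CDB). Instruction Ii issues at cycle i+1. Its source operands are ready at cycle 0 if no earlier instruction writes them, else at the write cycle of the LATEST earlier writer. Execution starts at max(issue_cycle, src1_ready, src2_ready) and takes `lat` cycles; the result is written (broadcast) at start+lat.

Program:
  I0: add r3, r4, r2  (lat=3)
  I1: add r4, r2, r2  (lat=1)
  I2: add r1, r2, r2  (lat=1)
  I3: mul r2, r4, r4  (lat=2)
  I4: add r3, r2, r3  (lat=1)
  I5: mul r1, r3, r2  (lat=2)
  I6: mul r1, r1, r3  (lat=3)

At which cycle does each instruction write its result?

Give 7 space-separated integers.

Answer: 4 3 4 6 7 9 12

Derivation:
I0 add r3: issue@1 deps=(None,None) exec_start@1 write@4
I1 add r4: issue@2 deps=(None,None) exec_start@2 write@3
I2 add r1: issue@3 deps=(None,None) exec_start@3 write@4
I3 mul r2: issue@4 deps=(1,1) exec_start@4 write@6
I4 add r3: issue@5 deps=(3,0) exec_start@6 write@7
I5 mul r1: issue@6 deps=(4,3) exec_start@7 write@9
I6 mul r1: issue@7 deps=(5,4) exec_start@9 write@12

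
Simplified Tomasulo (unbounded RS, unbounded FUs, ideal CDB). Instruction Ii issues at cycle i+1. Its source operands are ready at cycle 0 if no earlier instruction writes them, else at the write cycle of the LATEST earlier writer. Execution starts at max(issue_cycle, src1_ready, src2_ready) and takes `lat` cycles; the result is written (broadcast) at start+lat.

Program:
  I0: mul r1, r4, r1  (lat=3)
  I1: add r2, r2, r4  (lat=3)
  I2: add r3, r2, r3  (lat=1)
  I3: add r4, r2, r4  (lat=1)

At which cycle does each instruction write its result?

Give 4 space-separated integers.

I0 mul r1: issue@1 deps=(None,None) exec_start@1 write@4
I1 add r2: issue@2 deps=(None,None) exec_start@2 write@5
I2 add r3: issue@3 deps=(1,None) exec_start@5 write@6
I3 add r4: issue@4 deps=(1,None) exec_start@5 write@6

Answer: 4 5 6 6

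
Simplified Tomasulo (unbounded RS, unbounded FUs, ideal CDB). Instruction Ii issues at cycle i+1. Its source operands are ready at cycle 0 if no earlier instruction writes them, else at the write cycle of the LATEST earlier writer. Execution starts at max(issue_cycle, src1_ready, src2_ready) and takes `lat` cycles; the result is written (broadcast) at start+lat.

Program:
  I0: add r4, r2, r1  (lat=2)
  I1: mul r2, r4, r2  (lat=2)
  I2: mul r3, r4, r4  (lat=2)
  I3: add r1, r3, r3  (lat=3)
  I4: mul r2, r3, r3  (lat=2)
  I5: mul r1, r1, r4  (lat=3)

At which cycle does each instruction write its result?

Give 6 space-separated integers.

I0 add r4: issue@1 deps=(None,None) exec_start@1 write@3
I1 mul r2: issue@2 deps=(0,None) exec_start@3 write@5
I2 mul r3: issue@3 deps=(0,0) exec_start@3 write@5
I3 add r1: issue@4 deps=(2,2) exec_start@5 write@8
I4 mul r2: issue@5 deps=(2,2) exec_start@5 write@7
I5 mul r1: issue@6 deps=(3,0) exec_start@8 write@11

Answer: 3 5 5 8 7 11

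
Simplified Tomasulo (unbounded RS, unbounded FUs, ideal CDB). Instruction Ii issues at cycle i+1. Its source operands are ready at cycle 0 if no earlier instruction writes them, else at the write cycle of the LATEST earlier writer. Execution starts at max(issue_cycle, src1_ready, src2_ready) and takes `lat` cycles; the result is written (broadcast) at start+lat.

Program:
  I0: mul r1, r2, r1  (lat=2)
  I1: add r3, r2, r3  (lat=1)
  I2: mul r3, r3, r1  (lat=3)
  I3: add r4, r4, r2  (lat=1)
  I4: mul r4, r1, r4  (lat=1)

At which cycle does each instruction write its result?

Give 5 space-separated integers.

Answer: 3 3 6 5 6

Derivation:
I0 mul r1: issue@1 deps=(None,None) exec_start@1 write@3
I1 add r3: issue@2 deps=(None,None) exec_start@2 write@3
I2 mul r3: issue@3 deps=(1,0) exec_start@3 write@6
I3 add r4: issue@4 deps=(None,None) exec_start@4 write@5
I4 mul r4: issue@5 deps=(0,3) exec_start@5 write@6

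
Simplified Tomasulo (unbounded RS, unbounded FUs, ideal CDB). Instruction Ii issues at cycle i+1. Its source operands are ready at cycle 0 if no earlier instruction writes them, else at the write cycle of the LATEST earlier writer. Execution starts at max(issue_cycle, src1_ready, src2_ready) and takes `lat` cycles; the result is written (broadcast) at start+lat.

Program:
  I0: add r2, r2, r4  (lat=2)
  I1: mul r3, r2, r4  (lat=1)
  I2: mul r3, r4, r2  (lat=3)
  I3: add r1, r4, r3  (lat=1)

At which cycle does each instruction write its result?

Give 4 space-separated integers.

Answer: 3 4 6 7

Derivation:
I0 add r2: issue@1 deps=(None,None) exec_start@1 write@3
I1 mul r3: issue@2 deps=(0,None) exec_start@3 write@4
I2 mul r3: issue@3 deps=(None,0) exec_start@3 write@6
I3 add r1: issue@4 deps=(None,2) exec_start@6 write@7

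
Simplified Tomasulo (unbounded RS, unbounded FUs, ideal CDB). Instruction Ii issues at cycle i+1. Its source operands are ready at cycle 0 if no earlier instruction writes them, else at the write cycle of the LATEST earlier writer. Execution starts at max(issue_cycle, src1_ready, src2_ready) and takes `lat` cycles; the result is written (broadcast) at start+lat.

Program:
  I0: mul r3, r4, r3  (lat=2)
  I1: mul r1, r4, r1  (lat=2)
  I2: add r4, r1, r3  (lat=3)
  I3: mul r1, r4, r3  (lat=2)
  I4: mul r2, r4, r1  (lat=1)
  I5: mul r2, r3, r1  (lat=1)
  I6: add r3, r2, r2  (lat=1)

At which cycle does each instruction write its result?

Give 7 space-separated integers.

Answer: 3 4 7 9 10 10 11

Derivation:
I0 mul r3: issue@1 deps=(None,None) exec_start@1 write@3
I1 mul r1: issue@2 deps=(None,None) exec_start@2 write@4
I2 add r4: issue@3 deps=(1,0) exec_start@4 write@7
I3 mul r1: issue@4 deps=(2,0) exec_start@7 write@9
I4 mul r2: issue@5 deps=(2,3) exec_start@9 write@10
I5 mul r2: issue@6 deps=(0,3) exec_start@9 write@10
I6 add r3: issue@7 deps=(5,5) exec_start@10 write@11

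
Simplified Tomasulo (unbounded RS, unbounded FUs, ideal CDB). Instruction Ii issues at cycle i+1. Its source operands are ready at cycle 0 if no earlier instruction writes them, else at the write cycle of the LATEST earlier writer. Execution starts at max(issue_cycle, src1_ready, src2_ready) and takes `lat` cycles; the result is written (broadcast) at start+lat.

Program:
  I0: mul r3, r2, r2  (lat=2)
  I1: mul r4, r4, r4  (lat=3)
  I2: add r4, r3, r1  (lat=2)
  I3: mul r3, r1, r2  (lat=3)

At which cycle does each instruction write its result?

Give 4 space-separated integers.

I0 mul r3: issue@1 deps=(None,None) exec_start@1 write@3
I1 mul r4: issue@2 deps=(None,None) exec_start@2 write@5
I2 add r4: issue@3 deps=(0,None) exec_start@3 write@5
I3 mul r3: issue@4 deps=(None,None) exec_start@4 write@7

Answer: 3 5 5 7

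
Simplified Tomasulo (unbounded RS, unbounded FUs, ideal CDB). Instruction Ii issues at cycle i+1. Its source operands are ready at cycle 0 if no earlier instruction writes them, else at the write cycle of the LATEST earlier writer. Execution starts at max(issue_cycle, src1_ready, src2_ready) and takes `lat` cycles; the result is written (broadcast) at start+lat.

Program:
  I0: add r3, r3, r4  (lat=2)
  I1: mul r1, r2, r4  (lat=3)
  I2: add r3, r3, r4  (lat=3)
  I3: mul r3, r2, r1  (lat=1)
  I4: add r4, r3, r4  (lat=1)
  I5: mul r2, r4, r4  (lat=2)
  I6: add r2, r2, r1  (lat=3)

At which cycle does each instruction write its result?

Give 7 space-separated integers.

I0 add r3: issue@1 deps=(None,None) exec_start@1 write@3
I1 mul r1: issue@2 deps=(None,None) exec_start@2 write@5
I2 add r3: issue@3 deps=(0,None) exec_start@3 write@6
I3 mul r3: issue@4 deps=(None,1) exec_start@5 write@6
I4 add r4: issue@5 deps=(3,None) exec_start@6 write@7
I5 mul r2: issue@6 deps=(4,4) exec_start@7 write@9
I6 add r2: issue@7 deps=(5,1) exec_start@9 write@12

Answer: 3 5 6 6 7 9 12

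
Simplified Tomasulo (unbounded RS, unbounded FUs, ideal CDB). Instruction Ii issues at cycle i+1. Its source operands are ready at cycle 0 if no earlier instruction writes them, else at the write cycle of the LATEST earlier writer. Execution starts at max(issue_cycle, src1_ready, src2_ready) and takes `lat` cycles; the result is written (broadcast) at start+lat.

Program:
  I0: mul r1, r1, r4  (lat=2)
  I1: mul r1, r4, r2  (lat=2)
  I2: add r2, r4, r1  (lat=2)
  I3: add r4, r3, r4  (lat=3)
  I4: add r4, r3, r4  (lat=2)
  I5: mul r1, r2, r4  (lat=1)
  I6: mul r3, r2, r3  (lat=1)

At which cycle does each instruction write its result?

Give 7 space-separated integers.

I0 mul r1: issue@1 deps=(None,None) exec_start@1 write@3
I1 mul r1: issue@2 deps=(None,None) exec_start@2 write@4
I2 add r2: issue@3 deps=(None,1) exec_start@4 write@6
I3 add r4: issue@4 deps=(None,None) exec_start@4 write@7
I4 add r4: issue@5 deps=(None,3) exec_start@7 write@9
I5 mul r1: issue@6 deps=(2,4) exec_start@9 write@10
I6 mul r3: issue@7 deps=(2,None) exec_start@7 write@8

Answer: 3 4 6 7 9 10 8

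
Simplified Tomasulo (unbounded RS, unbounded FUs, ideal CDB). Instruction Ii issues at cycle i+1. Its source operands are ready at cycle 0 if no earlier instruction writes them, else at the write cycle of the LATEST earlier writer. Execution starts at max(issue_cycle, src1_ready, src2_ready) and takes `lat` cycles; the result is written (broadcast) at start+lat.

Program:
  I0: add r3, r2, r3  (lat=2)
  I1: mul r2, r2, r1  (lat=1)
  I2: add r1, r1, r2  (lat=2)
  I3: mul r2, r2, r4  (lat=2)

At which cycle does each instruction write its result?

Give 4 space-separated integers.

Answer: 3 3 5 6

Derivation:
I0 add r3: issue@1 deps=(None,None) exec_start@1 write@3
I1 mul r2: issue@2 deps=(None,None) exec_start@2 write@3
I2 add r1: issue@3 deps=(None,1) exec_start@3 write@5
I3 mul r2: issue@4 deps=(1,None) exec_start@4 write@6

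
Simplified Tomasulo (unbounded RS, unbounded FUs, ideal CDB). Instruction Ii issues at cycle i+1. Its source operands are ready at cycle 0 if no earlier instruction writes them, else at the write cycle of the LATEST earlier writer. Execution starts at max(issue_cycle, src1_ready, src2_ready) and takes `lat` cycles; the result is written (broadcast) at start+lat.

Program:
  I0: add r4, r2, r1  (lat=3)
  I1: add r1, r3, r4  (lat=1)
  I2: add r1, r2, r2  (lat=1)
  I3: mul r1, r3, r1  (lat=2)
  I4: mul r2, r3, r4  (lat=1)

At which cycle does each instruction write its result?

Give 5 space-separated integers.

Answer: 4 5 4 6 6

Derivation:
I0 add r4: issue@1 deps=(None,None) exec_start@1 write@4
I1 add r1: issue@2 deps=(None,0) exec_start@4 write@5
I2 add r1: issue@3 deps=(None,None) exec_start@3 write@4
I3 mul r1: issue@4 deps=(None,2) exec_start@4 write@6
I4 mul r2: issue@5 deps=(None,0) exec_start@5 write@6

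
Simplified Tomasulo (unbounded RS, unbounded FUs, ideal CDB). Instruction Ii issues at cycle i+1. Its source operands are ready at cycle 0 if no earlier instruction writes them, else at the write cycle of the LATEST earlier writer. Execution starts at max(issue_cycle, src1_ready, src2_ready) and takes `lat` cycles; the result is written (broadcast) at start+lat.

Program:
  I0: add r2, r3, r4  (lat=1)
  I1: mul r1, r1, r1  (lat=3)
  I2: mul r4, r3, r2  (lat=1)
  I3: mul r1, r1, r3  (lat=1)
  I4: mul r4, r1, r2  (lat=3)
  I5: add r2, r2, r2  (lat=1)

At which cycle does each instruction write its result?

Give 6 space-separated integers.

Answer: 2 5 4 6 9 7

Derivation:
I0 add r2: issue@1 deps=(None,None) exec_start@1 write@2
I1 mul r1: issue@2 deps=(None,None) exec_start@2 write@5
I2 mul r4: issue@3 deps=(None,0) exec_start@3 write@4
I3 mul r1: issue@4 deps=(1,None) exec_start@5 write@6
I4 mul r4: issue@5 deps=(3,0) exec_start@6 write@9
I5 add r2: issue@6 deps=(0,0) exec_start@6 write@7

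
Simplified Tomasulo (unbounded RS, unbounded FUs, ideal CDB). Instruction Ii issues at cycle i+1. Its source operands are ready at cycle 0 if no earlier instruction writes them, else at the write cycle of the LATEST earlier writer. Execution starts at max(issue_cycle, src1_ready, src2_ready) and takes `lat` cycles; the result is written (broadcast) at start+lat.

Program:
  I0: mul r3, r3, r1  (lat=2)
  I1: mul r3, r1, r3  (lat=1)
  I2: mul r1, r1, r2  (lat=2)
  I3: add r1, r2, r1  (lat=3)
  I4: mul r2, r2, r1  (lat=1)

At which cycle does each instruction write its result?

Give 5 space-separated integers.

Answer: 3 4 5 8 9

Derivation:
I0 mul r3: issue@1 deps=(None,None) exec_start@1 write@3
I1 mul r3: issue@2 deps=(None,0) exec_start@3 write@4
I2 mul r1: issue@3 deps=(None,None) exec_start@3 write@5
I3 add r1: issue@4 deps=(None,2) exec_start@5 write@8
I4 mul r2: issue@5 deps=(None,3) exec_start@8 write@9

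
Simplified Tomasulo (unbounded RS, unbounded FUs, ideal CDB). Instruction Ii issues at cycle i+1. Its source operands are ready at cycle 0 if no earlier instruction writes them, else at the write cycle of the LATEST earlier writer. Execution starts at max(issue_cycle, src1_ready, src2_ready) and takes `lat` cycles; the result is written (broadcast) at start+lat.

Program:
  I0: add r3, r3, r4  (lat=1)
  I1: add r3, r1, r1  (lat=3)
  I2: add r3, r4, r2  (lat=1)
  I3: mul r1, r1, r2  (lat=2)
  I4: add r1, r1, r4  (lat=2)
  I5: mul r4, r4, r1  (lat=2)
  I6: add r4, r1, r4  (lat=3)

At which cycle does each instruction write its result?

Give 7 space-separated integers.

I0 add r3: issue@1 deps=(None,None) exec_start@1 write@2
I1 add r3: issue@2 deps=(None,None) exec_start@2 write@5
I2 add r3: issue@3 deps=(None,None) exec_start@3 write@4
I3 mul r1: issue@4 deps=(None,None) exec_start@4 write@6
I4 add r1: issue@5 deps=(3,None) exec_start@6 write@8
I5 mul r4: issue@6 deps=(None,4) exec_start@8 write@10
I6 add r4: issue@7 deps=(4,5) exec_start@10 write@13

Answer: 2 5 4 6 8 10 13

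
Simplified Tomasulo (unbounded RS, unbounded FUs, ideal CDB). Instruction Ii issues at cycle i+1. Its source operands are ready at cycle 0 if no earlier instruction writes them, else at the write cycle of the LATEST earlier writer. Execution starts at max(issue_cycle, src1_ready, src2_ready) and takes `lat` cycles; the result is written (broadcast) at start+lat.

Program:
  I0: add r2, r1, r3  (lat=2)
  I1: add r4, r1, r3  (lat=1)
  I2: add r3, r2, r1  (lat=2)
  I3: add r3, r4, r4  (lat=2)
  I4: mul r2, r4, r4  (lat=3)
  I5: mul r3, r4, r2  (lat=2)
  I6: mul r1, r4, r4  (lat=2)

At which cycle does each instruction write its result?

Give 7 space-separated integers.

I0 add r2: issue@1 deps=(None,None) exec_start@1 write@3
I1 add r4: issue@2 deps=(None,None) exec_start@2 write@3
I2 add r3: issue@3 deps=(0,None) exec_start@3 write@5
I3 add r3: issue@4 deps=(1,1) exec_start@4 write@6
I4 mul r2: issue@5 deps=(1,1) exec_start@5 write@8
I5 mul r3: issue@6 deps=(1,4) exec_start@8 write@10
I6 mul r1: issue@7 deps=(1,1) exec_start@7 write@9

Answer: 3 3 5 6 8 10 9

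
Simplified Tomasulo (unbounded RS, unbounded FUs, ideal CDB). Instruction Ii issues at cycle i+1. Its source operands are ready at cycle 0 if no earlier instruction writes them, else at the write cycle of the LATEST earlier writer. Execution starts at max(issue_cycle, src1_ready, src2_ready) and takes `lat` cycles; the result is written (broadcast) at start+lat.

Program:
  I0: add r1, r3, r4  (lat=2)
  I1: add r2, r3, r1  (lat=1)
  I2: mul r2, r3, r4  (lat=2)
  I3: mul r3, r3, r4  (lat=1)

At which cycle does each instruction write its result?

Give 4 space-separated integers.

Answer: 3 4 5 5

Derivation:
I0 add r1: issue@1 deps=(None,None) exec_start@1 write@3
I1 add r2: issue@2 deps=(None,0) exec_start@3 write@4
I2 mul r2: issue@3 deps=(None,None) exec_start@3 write@5
I3 mul r3: issue@4 deps=(None,None) exec_start@4 write@5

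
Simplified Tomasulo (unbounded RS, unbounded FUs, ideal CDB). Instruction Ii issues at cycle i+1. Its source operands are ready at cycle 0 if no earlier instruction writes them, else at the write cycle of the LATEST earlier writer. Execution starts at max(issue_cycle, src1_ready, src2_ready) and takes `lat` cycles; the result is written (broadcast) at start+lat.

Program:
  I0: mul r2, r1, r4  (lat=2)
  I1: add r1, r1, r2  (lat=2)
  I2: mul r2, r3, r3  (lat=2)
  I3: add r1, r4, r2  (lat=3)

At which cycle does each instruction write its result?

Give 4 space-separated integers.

I0 mul r2: issue@1 deps=(None,None) exec_start@1 write@3
I1 add r1: issue@2 deps=(None,0) exec_start@3 write@5
I2 mul r2: issue@3 deps=(None,None) exec_start@3 write@5
I3 add r1: issue@4 deps=(None,2) exec_start@5 write@8

Answer: 3 5 5 8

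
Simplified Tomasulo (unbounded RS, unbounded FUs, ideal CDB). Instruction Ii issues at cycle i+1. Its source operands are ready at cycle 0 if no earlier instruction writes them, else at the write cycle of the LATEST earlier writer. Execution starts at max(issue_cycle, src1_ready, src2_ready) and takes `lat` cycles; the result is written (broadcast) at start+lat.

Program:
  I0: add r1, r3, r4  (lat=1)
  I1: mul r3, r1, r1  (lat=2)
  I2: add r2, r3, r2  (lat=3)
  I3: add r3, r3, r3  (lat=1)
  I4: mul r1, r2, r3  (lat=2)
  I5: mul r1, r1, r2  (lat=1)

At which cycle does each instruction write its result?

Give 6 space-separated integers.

I0 add r1: issue@1 deps=(None,None) exec_start@1 write@2
I1 mul r3: issue@2 deps=(0,0) exec_start@2 write@4
I2 add r2: issue@3 deps=(1,None) exec_start@4 write@7
I3 add r3: issue@4 deps=(1,1) exec_start@4 write@5
I4 mul r1: issue@5 deps=(2,3) exec_start@7 write@9
I5 mul r1: issue@6 deps=(4,2) exec_start@9 write@10

Answer: 2 4 7 5 9 10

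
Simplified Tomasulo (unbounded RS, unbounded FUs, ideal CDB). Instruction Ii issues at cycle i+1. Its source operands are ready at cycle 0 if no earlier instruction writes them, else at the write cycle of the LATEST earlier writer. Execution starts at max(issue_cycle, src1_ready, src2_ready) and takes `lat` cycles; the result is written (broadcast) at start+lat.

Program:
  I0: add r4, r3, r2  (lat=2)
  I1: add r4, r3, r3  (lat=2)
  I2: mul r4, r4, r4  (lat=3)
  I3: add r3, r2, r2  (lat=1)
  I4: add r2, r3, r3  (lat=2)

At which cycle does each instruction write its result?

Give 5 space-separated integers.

Answer: 3 4 7 5 7

Derivation:
I0 add r4: issue@1 deps=(None,None) exec_start@1 write@3
I1 add r4: issue@2 deps=(None,None) exec_start@2 write@4
I2 mul r4: issue@3 deps=(1,1) exec_start@4 write@7
I3 add r3: issue@4 deps=(None,None) exec_start@4 write@5
I4 add r2: issue@5 deps=(3,3) exec_start@5 write@7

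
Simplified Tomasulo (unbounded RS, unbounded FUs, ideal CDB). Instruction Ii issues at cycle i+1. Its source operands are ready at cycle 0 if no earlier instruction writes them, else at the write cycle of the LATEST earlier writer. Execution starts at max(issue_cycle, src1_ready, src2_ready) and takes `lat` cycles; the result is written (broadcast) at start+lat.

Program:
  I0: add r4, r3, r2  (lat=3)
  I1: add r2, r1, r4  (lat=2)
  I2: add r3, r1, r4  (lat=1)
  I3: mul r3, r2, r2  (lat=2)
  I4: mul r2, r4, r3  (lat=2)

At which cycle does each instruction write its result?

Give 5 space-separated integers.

I0 add r4: issue@1 deps=(None,None) exec_start@1 write@4
I1 add r2: issue@2 deps=(None,0) exec_start@4 write@6
I2 add r3: issue@3 deps=(None,0) exec_start@4 write@5
I3 mul r3: issue@4 deps=(1,1) exec_start@6 write@8
I4 mul r2: issue@5 deps=(0,3) exec_start@8 write@10

Answer: 4 6 5 8 10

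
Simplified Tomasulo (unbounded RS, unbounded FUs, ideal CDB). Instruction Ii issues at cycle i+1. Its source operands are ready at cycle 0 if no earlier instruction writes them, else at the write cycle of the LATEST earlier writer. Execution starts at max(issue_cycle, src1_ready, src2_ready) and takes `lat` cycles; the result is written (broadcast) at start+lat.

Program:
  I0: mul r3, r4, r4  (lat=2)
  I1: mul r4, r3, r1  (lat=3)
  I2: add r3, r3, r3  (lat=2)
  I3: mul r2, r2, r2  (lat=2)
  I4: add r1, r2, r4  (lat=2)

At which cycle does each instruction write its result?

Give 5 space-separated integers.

Answer: 3 6 5 6 8

Derivation:
I0 mul r3: issue@1 deps=(None,None) exec_start@1 write@3
I1 mul r4: issue@2 deps=(0,None) exec_start@3 write@6
I2 add r3: issue@3 deps=(0,0) exec_start@3 write@5
I3 mul r2: issue@4 deps=(None,None) exec_start@4 write@6
I4 add r1: issue@5 deps=(3,1) exec_start@6 write@8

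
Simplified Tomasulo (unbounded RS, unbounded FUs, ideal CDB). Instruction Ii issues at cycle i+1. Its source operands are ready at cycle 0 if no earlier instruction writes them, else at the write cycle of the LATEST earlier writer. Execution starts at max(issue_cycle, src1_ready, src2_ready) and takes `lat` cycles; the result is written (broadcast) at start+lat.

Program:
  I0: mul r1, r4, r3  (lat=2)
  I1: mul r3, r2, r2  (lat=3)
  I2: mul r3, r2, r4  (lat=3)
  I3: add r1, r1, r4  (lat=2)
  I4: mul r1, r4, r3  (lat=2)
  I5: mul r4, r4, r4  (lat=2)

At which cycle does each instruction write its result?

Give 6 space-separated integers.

Answer: 3 5 6 6 8 8

Derivation:
I0 mul r1: issue@1 deps=(None,None) exec_start@1 write@3
I1 mul r3: issue@2 deps=(None,None) exec_start@2 write@5
I2 mul r3: issue@3 deps=(None,None) exec_start@3 write@6
I3 add r1: issue@4 deps=(0,None) exec_start@4 write@6
I4 mul r1: issue@5 deps=(None,2) exec_start@6 write@8
I5 mul r4: issue@6 deps=(None,None) exec_start@6 write@8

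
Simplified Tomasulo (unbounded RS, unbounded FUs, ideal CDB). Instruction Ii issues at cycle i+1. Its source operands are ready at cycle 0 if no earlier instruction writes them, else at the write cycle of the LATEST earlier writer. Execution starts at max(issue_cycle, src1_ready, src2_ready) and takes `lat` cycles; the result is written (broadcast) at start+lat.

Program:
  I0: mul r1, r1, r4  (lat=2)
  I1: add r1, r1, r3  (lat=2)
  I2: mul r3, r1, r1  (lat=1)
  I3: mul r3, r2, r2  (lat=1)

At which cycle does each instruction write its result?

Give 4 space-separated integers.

I0 mul r1: issue@1 deps=(None,None) exec_start@1 write@3
I1 add r1: issue@2 deps=(0,None) exec_start@3 write@5
I2 mul r3: issue@3 deps=(1,1) exec_start@5 write@6
I3 mul r3: issue@4 deps=(None,None) exec_start@4 write@5

Answer: 3 5 6 5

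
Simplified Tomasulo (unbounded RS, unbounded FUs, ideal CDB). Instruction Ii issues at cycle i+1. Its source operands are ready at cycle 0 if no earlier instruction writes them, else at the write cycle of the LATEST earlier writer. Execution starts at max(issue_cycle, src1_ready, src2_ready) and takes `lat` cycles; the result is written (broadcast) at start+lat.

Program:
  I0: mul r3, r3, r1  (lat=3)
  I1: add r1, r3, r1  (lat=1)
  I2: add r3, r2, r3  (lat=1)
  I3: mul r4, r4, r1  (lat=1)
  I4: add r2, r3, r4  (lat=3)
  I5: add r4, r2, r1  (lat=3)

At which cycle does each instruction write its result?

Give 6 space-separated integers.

I0 mul r3: issue@1 deps=(None,None) exec_start@1 write@4
I1 add r1: issue@2 deps=(0,None) exec_start@4 write@5
I2 add r3: issue@3 deps=(None,0) exec_start@4 write@5
I3 mul r4: issue@4 deps=(None,1) exec_start@5 write@6
I4 add r2: issue@5 deps=(2,3) exec_start@6 write@9
I5 add r4: issue@6 deps=(4,1) exec_start@9 write@12

Answer: 4 5 5 6 9 12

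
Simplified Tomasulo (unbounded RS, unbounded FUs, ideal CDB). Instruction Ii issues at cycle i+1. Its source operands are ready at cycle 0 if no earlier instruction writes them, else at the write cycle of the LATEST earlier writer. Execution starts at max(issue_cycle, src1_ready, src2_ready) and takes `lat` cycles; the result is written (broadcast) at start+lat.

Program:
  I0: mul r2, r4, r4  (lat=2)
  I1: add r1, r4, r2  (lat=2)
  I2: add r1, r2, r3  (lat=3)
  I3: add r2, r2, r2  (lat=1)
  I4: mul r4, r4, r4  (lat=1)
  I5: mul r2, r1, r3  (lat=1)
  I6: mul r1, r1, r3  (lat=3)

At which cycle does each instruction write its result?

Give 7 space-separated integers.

I0 mul r2: issue@1 deps=(None,None) exec_start@1 write@3
I1 add r1: issue@2 deps=(None,0) exec_start@3 write@5
I2 add r1: issue@3 deps=(0,None) exec_start@3 write@6
I3 add r2: issue@4 deps=(0,0) exec_start@4 write@5
I4 mul r4: issue@5 deps=(None,None) exec_start@5 write@6
I5 mul r2: issue@6 deps=(2,None) exec_start@6 write@7
I6 mul r1: issue@7 deps=(2,None) exec_start@7 write@10

Answer: 3 5 6 5 6 7 10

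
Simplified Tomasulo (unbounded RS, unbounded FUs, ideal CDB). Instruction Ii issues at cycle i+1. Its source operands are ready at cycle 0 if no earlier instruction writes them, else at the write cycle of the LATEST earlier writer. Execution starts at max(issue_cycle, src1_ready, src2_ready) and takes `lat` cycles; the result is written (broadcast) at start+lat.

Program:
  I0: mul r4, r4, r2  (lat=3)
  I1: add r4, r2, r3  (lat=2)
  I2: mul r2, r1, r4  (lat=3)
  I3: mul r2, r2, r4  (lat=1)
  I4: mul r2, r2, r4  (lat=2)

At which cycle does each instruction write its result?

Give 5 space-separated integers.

I0 mul r4: issue@1 deps=(None,None) exec_start@1 write@4
I1 add r4: issue@2 deps=(None,None) exec_start@2 write@4
I2 mul r2: issue@3 deps=(None,1) exec_start@4 write@7
I3 mul r2: issue@4 deps=(2,1) exec_start@7 write@8
I4 mul r2: issue@5 deps=(3,1) exec_start@8 write@10

Answer: 4 4 7 8 10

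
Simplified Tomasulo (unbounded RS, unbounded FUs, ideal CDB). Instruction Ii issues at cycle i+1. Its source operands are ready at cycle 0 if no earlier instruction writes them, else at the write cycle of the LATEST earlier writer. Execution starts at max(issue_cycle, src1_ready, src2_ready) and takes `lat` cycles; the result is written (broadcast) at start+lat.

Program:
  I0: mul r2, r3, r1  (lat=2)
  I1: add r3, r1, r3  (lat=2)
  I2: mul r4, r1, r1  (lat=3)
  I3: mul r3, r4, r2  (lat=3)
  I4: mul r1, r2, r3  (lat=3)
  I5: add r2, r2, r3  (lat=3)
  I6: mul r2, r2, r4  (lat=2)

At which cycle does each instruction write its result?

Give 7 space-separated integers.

I0 mul r2: issue@1 deps=(None,None) exec_start@1 write@3
I1 add r3: issue@2 deps=(None,None) exec_start@2 write@4
I2 mul r4: issue@3 deps=(None,None) exec_start@3 write@6
I3 mul r3: issue@4 deps=(2,0) exec_start@6 write@9
I4 mul r1: issue@5 deps=(0,3) exec_start@9 write@12
I5 add r2: issue@6 deps=(0,3) exec_start@9 write@12
I6 mul r2: issue@7 deps=(5,2) exec_start@12 write@14

Answer: 3 4 6 9 12 12 14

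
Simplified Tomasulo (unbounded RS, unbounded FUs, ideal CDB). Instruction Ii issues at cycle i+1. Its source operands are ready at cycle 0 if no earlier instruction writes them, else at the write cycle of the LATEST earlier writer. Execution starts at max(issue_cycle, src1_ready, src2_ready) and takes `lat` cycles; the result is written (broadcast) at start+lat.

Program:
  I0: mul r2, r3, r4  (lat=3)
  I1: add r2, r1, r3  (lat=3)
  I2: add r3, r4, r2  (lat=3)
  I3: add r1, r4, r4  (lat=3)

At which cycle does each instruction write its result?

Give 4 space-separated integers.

Answer: 4 5 8 7

Derivation:
I0 mul r2: issue@1 deps=(None,None) exec_start@1 write@4
I1 add r2: issue@2 deps=(None,None) exec_start@2 write@5
I2 add r3: issue@3 deps=(None,1) exec_start@5 write@8
I3 add r1: issue@4 deps=(None,None) exec_start@4 write@7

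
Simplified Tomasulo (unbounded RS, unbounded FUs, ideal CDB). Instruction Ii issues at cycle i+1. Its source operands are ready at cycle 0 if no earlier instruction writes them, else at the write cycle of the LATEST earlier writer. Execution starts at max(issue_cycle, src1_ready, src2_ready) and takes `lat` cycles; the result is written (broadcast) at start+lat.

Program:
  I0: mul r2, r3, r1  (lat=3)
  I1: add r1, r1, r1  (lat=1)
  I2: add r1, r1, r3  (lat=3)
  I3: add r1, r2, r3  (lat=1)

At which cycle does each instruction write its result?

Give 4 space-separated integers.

Answer: 4 3 6 5

Derivation:
I0 mul r2: issue@1 deps=(None,None) exec_start@1 write@4
I1 add r1: issue@2 deps=(None,None) exec_start@2 write@3
I2 add r1: issue@3 deps=(1,None) exec_start@3 write@6
I3 add r1: issue@4 deps=(0,None) exec_start@4 write@5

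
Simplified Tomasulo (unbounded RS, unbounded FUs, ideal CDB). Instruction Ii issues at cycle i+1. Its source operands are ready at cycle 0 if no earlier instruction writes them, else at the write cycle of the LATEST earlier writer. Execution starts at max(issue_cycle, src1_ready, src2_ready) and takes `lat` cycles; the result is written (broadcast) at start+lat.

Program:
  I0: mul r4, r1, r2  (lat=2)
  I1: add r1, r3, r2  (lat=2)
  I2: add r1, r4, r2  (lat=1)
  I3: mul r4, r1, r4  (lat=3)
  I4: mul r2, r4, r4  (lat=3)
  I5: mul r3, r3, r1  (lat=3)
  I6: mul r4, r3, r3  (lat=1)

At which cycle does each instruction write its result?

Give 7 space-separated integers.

Answer: 3 4 4 7 10 9 10

Derivation:
I0 mul r4: issue@1 deps=(None,None) exec_start@1 write@3
I1 add r1: issue@2 deps=(None,None) exec_start@2 write@4
I2 add r1: issue@3 deps=(0,None) exec_start@3 write@4
I3 mul r4: issue@4 deps=(2,0) exec_start@4 write@7
I4 mul r2: issue@5 deps=(3,3) exec_start@7 write@10
I5 mul r3: issue@6 deps=(None,2) exec_start@6 write@9
I6 mul r4: issue@7 deps=(5,5) exec_start@9 write@10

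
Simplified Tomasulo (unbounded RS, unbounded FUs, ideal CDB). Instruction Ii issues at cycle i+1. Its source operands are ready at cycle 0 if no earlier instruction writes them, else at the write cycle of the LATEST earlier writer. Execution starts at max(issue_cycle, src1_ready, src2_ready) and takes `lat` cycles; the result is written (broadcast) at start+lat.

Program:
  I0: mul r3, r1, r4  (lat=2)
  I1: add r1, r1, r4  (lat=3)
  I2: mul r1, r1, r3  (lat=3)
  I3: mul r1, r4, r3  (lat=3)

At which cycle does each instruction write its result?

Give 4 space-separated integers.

Answer: 3 5 8 7

Derivation:
I0 mul r3: issue@1 deps=(None,None) exec_start@1 write@3
I1 add r1: issue@2 deps=(None,None) exec_start@2 write@5
I2 mul r1: issue@3 deps=(1,0) exec_start@5 write@8
I3 mul r1: issue@4 deps=(None,0) exec_start@4 write@7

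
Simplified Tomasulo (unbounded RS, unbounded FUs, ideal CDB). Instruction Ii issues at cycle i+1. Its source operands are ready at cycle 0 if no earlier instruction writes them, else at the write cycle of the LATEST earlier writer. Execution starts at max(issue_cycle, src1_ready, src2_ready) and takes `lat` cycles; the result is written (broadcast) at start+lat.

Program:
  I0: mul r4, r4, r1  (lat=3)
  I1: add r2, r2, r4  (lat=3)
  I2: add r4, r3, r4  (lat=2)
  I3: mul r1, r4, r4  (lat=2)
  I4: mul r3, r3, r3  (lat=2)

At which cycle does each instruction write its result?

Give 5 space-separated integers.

I0 mul r4: issue@1 deps=(None,None) exec_start@1 write@4
I1 add r2: issue@2 deps=(None,0) exec_start@4 write@7
I2 add r4: issue@3 deps=(None,0) exec_start@4 write@6
I3 mul r1: issue@4 deps=(2,2) exec_start@6 write@8
I4 mul r3: issue@5 deps=(None,None) exec_start@5 write@7

Answer: 4 7 6 8 7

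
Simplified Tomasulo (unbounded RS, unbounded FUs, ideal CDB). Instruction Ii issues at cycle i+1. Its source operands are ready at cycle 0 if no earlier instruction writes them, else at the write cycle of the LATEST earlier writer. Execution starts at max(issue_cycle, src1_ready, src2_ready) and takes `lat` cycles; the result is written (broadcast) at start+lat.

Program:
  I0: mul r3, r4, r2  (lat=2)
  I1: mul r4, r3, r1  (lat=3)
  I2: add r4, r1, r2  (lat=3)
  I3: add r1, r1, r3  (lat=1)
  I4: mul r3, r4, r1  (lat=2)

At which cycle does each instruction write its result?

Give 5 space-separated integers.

Answer: 3 6 6 5 8

Derivation:
I0 mul r3: issue@1 deps=(None,None) exec_start@1 write@3
I1 mul r4: issue@2 deps=(0,None) exec_start@3 write@6
I2 add r4: issue@3 deps=(None,None) exec_start@3 write@6
I3 add r1: issue@4 deps=(None,0) exec_start@4 write@5
I4 mul r3: issue@5 deps=(2,3) exec_start@6 write@8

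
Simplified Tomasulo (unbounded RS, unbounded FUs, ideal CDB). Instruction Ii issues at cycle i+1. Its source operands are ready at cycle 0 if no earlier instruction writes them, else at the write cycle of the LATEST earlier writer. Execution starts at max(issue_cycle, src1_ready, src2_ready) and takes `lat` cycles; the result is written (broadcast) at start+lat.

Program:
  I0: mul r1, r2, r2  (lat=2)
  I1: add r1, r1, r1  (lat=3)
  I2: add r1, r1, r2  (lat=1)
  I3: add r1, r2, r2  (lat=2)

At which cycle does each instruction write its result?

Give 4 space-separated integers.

Answer: 3 6 7 6

Derivation:
I0 mul r1: issue@1 deps=(None,None) exec_start@1 write@3
I1 add r1: issue@2 deps=(0,0) exec_start@3 write@6
I2 add r1: issue@3 deps=(1,None) exec_start@6 write@7
I3 add r1: issue@4 deps=(None,None) exec_start@4 write@6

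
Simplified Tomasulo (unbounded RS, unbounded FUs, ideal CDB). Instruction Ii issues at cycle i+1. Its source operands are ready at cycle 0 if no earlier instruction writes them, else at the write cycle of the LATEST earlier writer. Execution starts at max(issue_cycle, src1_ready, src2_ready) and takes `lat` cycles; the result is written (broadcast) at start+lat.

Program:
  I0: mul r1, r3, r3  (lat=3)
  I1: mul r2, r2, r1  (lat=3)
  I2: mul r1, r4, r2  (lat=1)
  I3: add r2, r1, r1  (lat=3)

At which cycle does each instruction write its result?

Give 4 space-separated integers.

Answer: 4 7 8 11

Derivation:
I0 mul r1: issue@1 deps=(None,None) exec_start@1 write@4
I1 mul r2: issue@2 deps=(None,0) exec_start@4 write@7
I2 mul r1: issue@3 deps=(None,1) exec_start@7 write@8
I3 add r2: issue@4 deps=(2,2) exec_start@8 write@11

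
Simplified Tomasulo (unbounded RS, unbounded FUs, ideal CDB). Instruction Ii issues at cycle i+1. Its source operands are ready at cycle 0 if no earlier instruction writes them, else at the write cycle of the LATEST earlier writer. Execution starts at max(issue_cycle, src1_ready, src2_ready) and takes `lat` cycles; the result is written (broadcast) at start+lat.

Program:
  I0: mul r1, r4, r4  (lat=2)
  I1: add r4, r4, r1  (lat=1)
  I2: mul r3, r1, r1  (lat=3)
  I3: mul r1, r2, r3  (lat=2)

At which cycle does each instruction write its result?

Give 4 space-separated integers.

Answer: 3 4 6 8

Derivation:
I0 mul r1: issue@1 deps=(None,None) exec_start@1 write@3
I1 add r4: issue@2 deps=(None,0) exec_start@3 write@4
I2 mul r3: issue@3 deps=(0,0) exec_start@3 write@6
I3 mul r1: issue@4 deps=(None,2) exec_start@6 write@8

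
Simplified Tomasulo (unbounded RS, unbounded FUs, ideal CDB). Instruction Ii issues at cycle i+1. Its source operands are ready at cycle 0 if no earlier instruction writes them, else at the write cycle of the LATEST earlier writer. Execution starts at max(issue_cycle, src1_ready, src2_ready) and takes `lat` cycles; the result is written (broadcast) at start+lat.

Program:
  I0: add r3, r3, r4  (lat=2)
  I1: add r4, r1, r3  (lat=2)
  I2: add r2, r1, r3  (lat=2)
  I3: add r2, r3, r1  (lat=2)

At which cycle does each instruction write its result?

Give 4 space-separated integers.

Answer: 3 5 5 6

Derivation:
I0 add r3: issue@1 deps=(None,None) exec_start@1 write@3
I1 add r4: issue@2 deps=(None,0) exec_start@3 write@5
I2 add r2: issue@3 deps=(None,0) exec_start@3 write@5
I3 add r2: issue@4 deps=(0,None) exec_start@4 write@6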